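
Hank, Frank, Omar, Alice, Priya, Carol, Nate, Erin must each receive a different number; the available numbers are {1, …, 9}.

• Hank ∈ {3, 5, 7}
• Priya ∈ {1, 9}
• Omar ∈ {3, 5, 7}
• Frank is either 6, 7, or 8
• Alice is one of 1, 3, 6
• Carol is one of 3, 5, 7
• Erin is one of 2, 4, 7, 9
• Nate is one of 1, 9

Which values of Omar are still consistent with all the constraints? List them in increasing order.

The 2 variables Priya and Nate are confined to {1, 9}, which locks those values in; drop them from Alice, Erin.
Hank, Omar, Carol between them cover only {3, 5, 7} — a naked triple. Remove those values from Frank, Alice, Erin.
Alice has just one choice, so Alice = 6. Eliminate 6 elsewhere: Frank.
Frank's domain is down to {8}, so Frank = 8.
No further eliminations apply; Omar can still be any of 3, 5, 7.

3, 5, 7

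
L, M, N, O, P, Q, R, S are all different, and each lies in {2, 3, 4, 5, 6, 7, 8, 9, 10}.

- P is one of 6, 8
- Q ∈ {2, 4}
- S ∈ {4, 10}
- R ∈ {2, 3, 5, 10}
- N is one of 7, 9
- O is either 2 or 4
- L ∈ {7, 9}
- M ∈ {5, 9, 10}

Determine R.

The 2 variables L and N are confined to {7, 9}, which locks those values in; drop them from M.
O and Q share exactly the 2 values {2, 4}; by pigeonhole those values go to them, so strike 2, 4 from R, S.
S's domain is down to {10}, so S = 10. Strike 10 from M, R.
M has just one choice, so M = 5. Remove 5 from R.
So R = 3.

3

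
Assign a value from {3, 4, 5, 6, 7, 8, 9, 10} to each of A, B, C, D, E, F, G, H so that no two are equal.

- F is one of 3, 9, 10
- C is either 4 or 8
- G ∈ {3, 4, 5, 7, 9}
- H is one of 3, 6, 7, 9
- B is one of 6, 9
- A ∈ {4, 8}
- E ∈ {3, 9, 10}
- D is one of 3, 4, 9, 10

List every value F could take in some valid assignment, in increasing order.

3, 9, 10

Among the 8 variables, 5 fits only G (and all 8 values in {3, 4, 5, 6, 7, 8, 9, 10} must be used), so G = 5.
The 7 still-open variables draw from only 7 values {3, 4, 6, 7, 8, 9, 10}, so each is used; only H can be 7, hence H = 7.
The 6 still-open variables together cover exactly {3, 4, 6, 8, 9, 10} — 6 values for 6 variables — and 6 appears only in B's list, so B = 6.
A and C share exactly the 2 values {4, 8}; by pigeonhole those values go to them, so strike 4, 8 from D.
No further eliminations apply; F can still be any of 3, 9, 10.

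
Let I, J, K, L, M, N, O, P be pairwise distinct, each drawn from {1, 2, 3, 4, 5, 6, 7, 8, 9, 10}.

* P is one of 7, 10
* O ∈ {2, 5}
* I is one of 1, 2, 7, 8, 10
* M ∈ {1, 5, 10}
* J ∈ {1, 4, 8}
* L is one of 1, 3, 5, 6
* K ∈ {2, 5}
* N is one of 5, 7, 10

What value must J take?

K and O between them cover only {2, 5} — a naked pair. Remove those values from I, L, M, N.
The 2 variables N and P are confined to {7, 10}, which locks those values in; drop them from I, M.
M must be 1 (only option left). Remove 1 from I, J, L.
I's domain is down to {8}, so I = 8. So J can't be 8.
So J = 4.

4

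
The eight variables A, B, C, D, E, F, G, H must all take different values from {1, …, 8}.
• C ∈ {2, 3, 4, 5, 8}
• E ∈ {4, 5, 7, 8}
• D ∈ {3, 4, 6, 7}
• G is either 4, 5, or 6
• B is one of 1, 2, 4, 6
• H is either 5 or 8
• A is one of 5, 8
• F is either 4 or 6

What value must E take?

The 8 variables together cover exactly {1, 2, 3, 4, 5, 6, 7, 8} — 8 values for 8 variables — and 1 appears only in B's list, so B = 1.
The 7 still-open variables draw from only 7 values {2, 3, 4, 5, 6, 7, 8}, so each is used; only C can be 2, hence C = 2.
The 6 still-open variables together cover exactly {3, 4, 5, 6, 7, 8} — 6 values for 6 variables — and 3 appears only in D's list, so D = 3.
The 5 still-open variables draw from only 5 values {4, 5, 6, 7, 8}, so each is used; only E can be 7, hence E = 7.

7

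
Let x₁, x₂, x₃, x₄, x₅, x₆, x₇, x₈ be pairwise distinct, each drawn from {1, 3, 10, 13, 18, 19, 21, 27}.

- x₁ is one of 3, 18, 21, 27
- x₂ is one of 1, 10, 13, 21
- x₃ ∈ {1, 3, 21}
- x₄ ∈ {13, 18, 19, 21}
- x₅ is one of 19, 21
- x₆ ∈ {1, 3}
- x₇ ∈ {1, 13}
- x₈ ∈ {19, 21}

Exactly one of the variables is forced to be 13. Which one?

x₇

Among the 8 variables, 10 fits only x₂ (and all 8 values in {1, 3, 10, 13, 18, 19, 21, 27} must be used), so x₂ = 10.
The 7 still-open variables draw from only 7 values {1, 3, 13, 18, 19, 21, 27}, so each is used; only x₁ can be 27, hence x₁ = 27.
Among the 6 still-open variables, 18 fits only x₄ (and all 6 values in {1, 3, 13, 18, 19, 21} must be used), so x₄ = 18.
The 5 still-open variables together cover exactly {1, 3, 13, 19, 21} — 5 values for 5 variables — and 13 appears only in x₇'s list, so x₇ = 13.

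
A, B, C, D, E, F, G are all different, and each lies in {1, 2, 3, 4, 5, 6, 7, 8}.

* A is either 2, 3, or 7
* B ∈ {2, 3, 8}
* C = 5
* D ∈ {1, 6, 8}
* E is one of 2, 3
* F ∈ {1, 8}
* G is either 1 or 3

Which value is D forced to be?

6

C has just one choice, so C = 5.
The 6 still-open variables together cover exactly {1, 2, 3, 6, 7, 8} — 6 values for 6 variables — and 6 appears only in D's list, so D = 6.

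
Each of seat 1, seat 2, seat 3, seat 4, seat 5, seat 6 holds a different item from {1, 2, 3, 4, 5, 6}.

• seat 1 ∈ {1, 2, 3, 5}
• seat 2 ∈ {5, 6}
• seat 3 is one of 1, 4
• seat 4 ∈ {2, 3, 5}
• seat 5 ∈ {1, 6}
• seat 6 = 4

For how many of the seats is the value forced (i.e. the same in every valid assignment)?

seat 6 has just one choice, so seat 6 = 4. Remove 4 from seat 3.
seat 3 has just one choice, so seat 3 = 1. Strike 1 from seat 1, seat 5.
seat 5 has just one choice, so seat 5 = 6. Strike 6 from seat 2.
That leaves seat 2 = 5. Eliminate 5 elsewhere: seat 1, seat 4.
Determined: seat 2=5, seat 3=1, seat 5=6, seat 6=4. The other seats each still have more than one consistent value. That makes 4.

4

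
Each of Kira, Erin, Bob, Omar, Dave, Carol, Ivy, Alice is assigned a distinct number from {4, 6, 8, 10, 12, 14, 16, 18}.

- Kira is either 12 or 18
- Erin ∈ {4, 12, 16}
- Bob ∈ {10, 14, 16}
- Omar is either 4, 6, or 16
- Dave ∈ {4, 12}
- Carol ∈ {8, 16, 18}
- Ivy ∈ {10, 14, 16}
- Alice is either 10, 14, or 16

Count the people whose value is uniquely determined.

3

The 8 variables draw from only 8 values {4, 6, 8, 10, 12, 14, 16, 18}, so each is used; only Omar can be 6, hence Omar = 6.
The 7 still-open variables together cover exactly {4, 8, 10, 12, 14, 16, 18} — 7 values for 7 variables — and 8 appears only in Carol's list, so Carol = 8.
The 6 still-open variables draw from only 6 values {4, 10, 12, 14, 16, 18}, so each is used; only Kira can be 18, hence Kira = 18.
Bob, Ivy, Alice between them cover only {10, 14, 16} — a naked triple. Remove those values from Erin.
Determined: Kira=18, Omar=6, Carol=8. The other people each still have more than one consistent value. That makes 3.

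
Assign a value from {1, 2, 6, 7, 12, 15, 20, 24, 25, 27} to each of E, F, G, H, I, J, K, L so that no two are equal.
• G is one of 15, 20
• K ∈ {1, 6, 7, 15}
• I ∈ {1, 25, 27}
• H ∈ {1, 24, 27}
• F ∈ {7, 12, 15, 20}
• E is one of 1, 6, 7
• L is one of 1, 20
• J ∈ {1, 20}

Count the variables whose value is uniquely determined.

J and L share exactly the 2 values {1, 20}; by pigeonhole those values go to them, so strike 1, 20 from E, F, G, H, I, K.
G must be 15 (only option left). Remove 15 from F, K.
E and K share exactly the 2 values {6, 7}; by pigeonhole those values go to them, so strike 6, 7 from F.
F's domain is down to {12}, so F = 12.
Determined: F=12, G=15. The other variables each still have more than one consistent value. That makes 2.

2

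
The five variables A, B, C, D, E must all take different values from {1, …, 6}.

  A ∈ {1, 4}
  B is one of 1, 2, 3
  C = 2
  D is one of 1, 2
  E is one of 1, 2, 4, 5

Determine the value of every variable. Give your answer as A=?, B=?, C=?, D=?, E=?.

C's domain is down to {2}, so C = 2. So B, D, E can't be 2.
D must be 1 (only option left). Remove 1 from A, B, E.
That leaves A = 4. So E can't be 4.
B has just one choice, so B = 3.
E must be 5 (only option left).

A=4, B=3, C=2, D=1, E=5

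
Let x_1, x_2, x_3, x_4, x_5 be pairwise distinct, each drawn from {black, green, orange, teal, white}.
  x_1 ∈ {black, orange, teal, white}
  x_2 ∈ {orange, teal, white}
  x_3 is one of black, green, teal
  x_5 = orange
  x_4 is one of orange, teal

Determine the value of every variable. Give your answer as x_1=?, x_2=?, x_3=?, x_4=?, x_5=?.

x_5 must be orange (only option left). Strike orange from x_1, x_2, x_4.
That leaves x_4 = teal. Remove teal from x_1, x_2, x_3.
x_2's domain is down to {white}, so x_2 = white. Eliminate white elsewhere: x_1.
x_1 has just one choice, so x_1 = black. So x_3 can't be black.
x_3 has just one choice, so x_3 = green.

x_1=black, x_2=white, x_3=green, x_4=teal, x_5=orange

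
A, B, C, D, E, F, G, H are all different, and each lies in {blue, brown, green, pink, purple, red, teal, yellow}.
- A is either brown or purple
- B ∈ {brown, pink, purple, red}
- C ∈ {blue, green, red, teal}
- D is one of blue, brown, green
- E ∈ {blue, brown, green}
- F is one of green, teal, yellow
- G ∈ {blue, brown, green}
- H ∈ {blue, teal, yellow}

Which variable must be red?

The 8 variables draw from only 8 values {blue, brown, green, pink, purple, red, teal, yellow}, so each is used; only B can be pink, hence B = pink.
The 7 still-open variables together cover exactly {blue, brown, green, purple, red, teal, yellow} — 7 values for 7 variables — and purple appears only in A's list, so A = purple.
The 6 still-open variables together cover exactly {blue, brown, green, red, teal, yellow} — 6 values for 6 variables — and red appears only in C's list, so C = red.

C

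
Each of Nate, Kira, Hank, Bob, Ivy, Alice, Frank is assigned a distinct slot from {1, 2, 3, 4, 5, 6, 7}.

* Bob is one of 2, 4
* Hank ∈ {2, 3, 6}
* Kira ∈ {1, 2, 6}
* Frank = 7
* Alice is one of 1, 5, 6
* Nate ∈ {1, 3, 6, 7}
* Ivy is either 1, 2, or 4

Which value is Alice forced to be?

Frank has just one choice, so Frank = 7. So Nate can't be 7.
The 6 still-open variables together cover exactly {1, 2, 3, 4, 5, 6} — 6 values for 6 variables — and 5 appears only in Alice's list, so Alice = 5.

5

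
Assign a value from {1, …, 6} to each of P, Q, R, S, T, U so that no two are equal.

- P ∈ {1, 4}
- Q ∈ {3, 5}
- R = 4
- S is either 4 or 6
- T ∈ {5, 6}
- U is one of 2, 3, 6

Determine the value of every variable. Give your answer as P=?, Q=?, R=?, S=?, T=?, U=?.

P=1, Q=3, R=4, S=6, T=5, U=2

R has just one choice, so R = 4. Strike 4 from P, S.
S must be 6 (only option left). Eliminate 6 elsewhere: T, U.
T's domain is down to {5}, so T = 5. Remove 5 from Q.
That leaves P = 1.
Q has just one choice, so Q = 3. Eliminate 3 elsewhere: U.
U must be 2 (only option left).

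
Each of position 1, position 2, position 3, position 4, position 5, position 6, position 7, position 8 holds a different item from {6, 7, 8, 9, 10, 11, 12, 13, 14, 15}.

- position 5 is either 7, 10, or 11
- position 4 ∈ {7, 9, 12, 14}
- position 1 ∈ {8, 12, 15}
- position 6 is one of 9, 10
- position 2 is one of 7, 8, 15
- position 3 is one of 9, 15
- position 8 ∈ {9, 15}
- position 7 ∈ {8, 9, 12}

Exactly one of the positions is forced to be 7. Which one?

position 2

Among the 8 variables, 11 fits only position 5 (and all 8 values in {7, 8, 9, 10, 11, 12, 14, 15} must be used), so position 5 = 11.
Among the 7 still-open variables, 10 fits only position 6 (and all 7 values in {7, 8, 9, 10, 12, 14, 15} must be used), so position 6 = 10.
The 6 still-open variables together cover exactly {7, 8, 9, 12, 14, 15} — 6 values for 6 variables — and 14 appears only in position 4's list, so position 4 = 14.
Among the 5 still-open variables, 7 fits only position 2 (and all 5 values in {7, 8, 9, 12, 15} must be used), so position 2 = 7.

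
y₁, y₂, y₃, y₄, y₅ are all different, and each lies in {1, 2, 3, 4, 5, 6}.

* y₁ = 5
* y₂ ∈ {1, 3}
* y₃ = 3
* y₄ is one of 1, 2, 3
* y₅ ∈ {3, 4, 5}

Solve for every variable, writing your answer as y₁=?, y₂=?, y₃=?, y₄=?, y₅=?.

y₁'s domain is down to {5}, so y₁ = 5. Eliminate 5 elsewhere: y₅.
y₃ has just one choice, so y₃ = 3. Strike 3 from y₂, y₄, y₅.
y₅'s domain is down to {4}, so y₅ = 4.
y₂'s domain is down to {1}, so y₂ = 1. Eliminate 1 elsewhere: y₄.
y₄'s domain is down to {2}, so y₄ = 2.

y₁=5, y₂=1, y₃=3, y₄=2, y₅=4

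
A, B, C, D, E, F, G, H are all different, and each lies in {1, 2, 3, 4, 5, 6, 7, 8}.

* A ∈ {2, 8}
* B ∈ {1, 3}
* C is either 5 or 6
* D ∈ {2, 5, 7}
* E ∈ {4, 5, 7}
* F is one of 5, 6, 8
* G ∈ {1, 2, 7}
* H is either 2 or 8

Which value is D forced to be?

The 8 variables together cover exactly {1, 2, 3, 4, 5, 6, 7, 8} — 8 values for 8 variables — and 3 appears only in B's list, so B = 3.
The 7 still-open variables draw from only 7 values {1, 2, 4, 5, 6, 7, 8}, so each is used; only G can be 1, hence G = 1.
The 6 still-open variables together cover exactly {2, 4, 5, 6, 7, 8} — 6 values for 6 variables — and 4 appears only in E's list, so E = 4.
The 5 still-open variables draw from only 5 values {2, 5, 6, 7, 8}, so each is used; only D can be 7, hence D = 7.

7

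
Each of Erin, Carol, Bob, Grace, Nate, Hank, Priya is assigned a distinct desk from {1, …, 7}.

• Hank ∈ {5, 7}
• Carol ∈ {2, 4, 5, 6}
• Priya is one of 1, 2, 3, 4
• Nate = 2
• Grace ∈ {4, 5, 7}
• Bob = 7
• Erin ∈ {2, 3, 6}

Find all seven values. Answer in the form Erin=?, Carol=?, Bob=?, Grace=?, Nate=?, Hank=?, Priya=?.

Bob has just one choice, so Bob = 7. Remove 7 from Grace, Hank.
Nate's domain is down to {2}, so Nate = 2. So Erin, Carol, Priya can't be 2.
Hank must be 5 (only option left). So Carol, Grace can't be 5.
Grace has just one choice, so Grace = 4. Eliminate 4 elsewhere: Carol, Priya.
That leaves Carol = 6. So Erin can't be 6.
Erin must be 3 (only option left). So Priya can't be 3.
Priya's domain is down to {1}, so Priya = 1.

Erin=3, Carol=6, Bob=7, Grace=4, Nate=2, Hank=5, Priya=1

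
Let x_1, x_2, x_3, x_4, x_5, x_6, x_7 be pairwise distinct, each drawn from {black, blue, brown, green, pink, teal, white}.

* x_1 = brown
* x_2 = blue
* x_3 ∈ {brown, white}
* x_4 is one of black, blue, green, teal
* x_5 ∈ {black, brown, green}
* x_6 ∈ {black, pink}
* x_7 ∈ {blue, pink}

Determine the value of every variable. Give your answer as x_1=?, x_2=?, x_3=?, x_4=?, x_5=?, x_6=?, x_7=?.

x_1=brown, x_2=blue, x_3=white, x_4=teal, x_5=green, x_6=black, x_7=pink

x_1's domain is down to {brown}, so x_1 = brown. So x_3, x_5 can't be brown.
x_2 has just one choice, so x_2 = blue. Strike blue from x_4, x_7.
x_3 has just one choice, so x_3 = white.
x_7 must be pink (only option left). So x_6 can't be pink.
That leaves x_6 = black. Eliminate black elsewhere: x_4, x_5.
x_5 has just one choice, so x_5 = green. Eliminate green elsewhere: x_4.
x_4's domain is down to {teal}, so x_4 = teal.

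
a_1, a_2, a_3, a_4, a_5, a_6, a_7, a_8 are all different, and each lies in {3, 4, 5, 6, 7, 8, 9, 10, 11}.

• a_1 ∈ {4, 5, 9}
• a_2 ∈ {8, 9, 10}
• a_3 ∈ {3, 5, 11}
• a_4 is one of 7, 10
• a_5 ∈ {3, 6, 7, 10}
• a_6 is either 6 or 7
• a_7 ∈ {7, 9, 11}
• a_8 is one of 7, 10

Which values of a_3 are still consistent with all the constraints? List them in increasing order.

The 2 variables a_4 and a_8 are confined to {7, 10}, which locks those values in; drop them from a_2, a_5, a_6, a_7.
That leaves a_6 = 6. Eliminate 6 elsewhere: a_5.
a_5's domain is down to {3}, so a_5 = 3. So a_3 can't be 3.
No further eliminations apply; a_3 can still be any of 5, 11.

5, 11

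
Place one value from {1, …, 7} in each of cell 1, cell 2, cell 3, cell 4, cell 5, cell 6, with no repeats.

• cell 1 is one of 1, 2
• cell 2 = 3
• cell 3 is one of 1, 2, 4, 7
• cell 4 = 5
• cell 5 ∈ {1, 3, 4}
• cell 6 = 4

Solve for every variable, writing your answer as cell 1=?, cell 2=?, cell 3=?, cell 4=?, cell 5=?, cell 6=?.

cell 2's domain is down to {3}, so cell 2 = 3. Remove 3 from cell 5.
That leaves cell 4 = 5.
That leaves cell 6 = 4. So cell 3, cell 5 can't be 4.
That leaves cell 5 = 1. So cell 1, cell 3 can't be 1.
cell 1's domain is down to {2}, so cell 1 = 2. Eliminate 2 elsewhere: cell 3.
That leaves cell 3 = 7.

cell 1=2, cell 2=3, cell 3=7, cell 4=5, cell 5=1, cell 6=4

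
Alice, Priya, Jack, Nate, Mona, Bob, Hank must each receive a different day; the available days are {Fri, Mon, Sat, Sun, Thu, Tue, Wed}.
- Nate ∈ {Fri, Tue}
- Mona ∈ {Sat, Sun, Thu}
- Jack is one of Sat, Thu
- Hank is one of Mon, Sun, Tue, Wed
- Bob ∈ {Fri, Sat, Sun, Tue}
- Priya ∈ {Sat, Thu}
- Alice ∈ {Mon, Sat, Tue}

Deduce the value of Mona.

Sun

The 7 variables draw from only 7 values {Fri, Mon, Sat, Sun, Thu, Tue, Wed}, so each is used; only Hank can be Wed, hence Hank = Wed.
The 6 still-open variables together cover exactly {Fri, Mon, Sat, Sun, Thu, Tue} — 6 values for 6 variables — and Mon appears only in Alice's list, so Alice = Mon.
Priya and Jack between them cover only {Sat, Thu} — a naked pair. Remove those values from Mona, Bob.
So Mona = Sun.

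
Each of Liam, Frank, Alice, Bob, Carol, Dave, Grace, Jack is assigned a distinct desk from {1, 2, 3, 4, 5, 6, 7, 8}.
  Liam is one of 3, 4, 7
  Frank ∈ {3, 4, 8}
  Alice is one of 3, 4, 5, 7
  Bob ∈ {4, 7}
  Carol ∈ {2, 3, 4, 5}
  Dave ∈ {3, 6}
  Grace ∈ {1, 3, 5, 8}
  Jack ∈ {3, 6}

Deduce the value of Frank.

8

The 8 variables together cover exactly {1, 2, 3, 4, 5, 6, 7, 8} — 8 values for 8 variables — and 1 appears only in Grace's list, so Grace = 1.
The 7 still-open variables together cover exactly {2, 3, 4, 5, 6, 7, 8} — 7 values for 7 variables — and 2 appears only in Carol's list, so Carol = 2.
The 6 still-open variables together cover exactly {3, 4, 5, 6, 7, 8} — 6 values for 6 variables — and 5 appears only in Alice's list, so Alice = 5.
The 5 still-open variables draw from only 5 values {3, 4, 6, 7, 8}, so each is used; only Frank can be 8, hence Frank = 8.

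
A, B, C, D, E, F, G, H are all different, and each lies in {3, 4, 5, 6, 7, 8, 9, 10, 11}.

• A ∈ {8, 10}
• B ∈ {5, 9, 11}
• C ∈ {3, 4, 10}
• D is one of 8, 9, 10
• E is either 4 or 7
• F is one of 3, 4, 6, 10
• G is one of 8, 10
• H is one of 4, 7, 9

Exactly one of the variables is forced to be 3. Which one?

The 2 variables A and G are confined to {8, 10}, which locks those values in; drop them from C, D, F.
D's domain is down to {9}, so D = 9. Strike 9 from B, H.
The 2 variables E and H are confined to {4, 7}, which locks those values in; drop them from C, F.
So 3 goes to C.

C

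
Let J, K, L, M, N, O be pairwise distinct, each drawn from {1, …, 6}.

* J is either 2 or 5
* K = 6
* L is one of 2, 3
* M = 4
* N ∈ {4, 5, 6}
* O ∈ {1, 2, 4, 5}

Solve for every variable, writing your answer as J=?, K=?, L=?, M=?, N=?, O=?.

J=2, K=6, L=3, M=4, N=5, O=1

K's domain is down to {6}, so K = 6. Remove 6 from N.
That leaves M = 4. Eliminate 4 elsewhere: N, O.
N's domain is down to {5}, so N = 5. Strike 5 from J, O.
J has just one choice, so J = 2. Strike 2 from L, O.
L's domain is down to {3}, so L = 3.
O's domain is down to {1}, so O = 1.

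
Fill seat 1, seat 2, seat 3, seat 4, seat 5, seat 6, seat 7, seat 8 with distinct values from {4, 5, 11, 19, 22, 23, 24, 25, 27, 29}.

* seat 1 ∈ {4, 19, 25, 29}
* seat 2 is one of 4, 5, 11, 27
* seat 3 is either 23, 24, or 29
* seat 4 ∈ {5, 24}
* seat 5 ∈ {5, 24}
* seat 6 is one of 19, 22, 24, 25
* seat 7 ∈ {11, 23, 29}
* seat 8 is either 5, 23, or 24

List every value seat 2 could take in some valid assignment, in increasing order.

The 2 variables seat 4 and seat 5 are confined to {5, 24}, which locks those values in; drop them from seat 2, seat 3, seat 6, seat 8.
seat 8 must be 23 (only option left). Strike 23 from seat 3, seat 7.
seat 3 must be 29 (only option left). So seat 1, seat 7 can't be 29.
seat 7 must be 11 (only option left). Remove 11 from seat 2.
No further eliminations apply; seat 2 can still be any of 4, 27.

4, 27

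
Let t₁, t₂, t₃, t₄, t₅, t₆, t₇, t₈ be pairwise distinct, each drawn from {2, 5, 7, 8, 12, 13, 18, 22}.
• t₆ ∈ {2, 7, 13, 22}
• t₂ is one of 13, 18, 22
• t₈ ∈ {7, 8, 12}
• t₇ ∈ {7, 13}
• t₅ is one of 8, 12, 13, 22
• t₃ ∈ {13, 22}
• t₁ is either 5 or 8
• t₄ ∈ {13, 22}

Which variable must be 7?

Among the 8 variables, 2 fits only t₆ (and all 8 values in {2, 5, 7, 8, 12, 13, 18, 22} must be used), so t₆ = 2.
The 7 still-open variables draw from only 7 values {5, 7, 8, 12, 13, 18, 22}, so each is used; only t₁ can be 5, hence t₁ = 5.
The 6 still-open variables together cover exactly {7, 8, 12, 13, 18, 22} — 6 values for 6 variables — and 18 appears only in t₂'s list, so t₂ = 18.
t₃ and t₄ between them cover only {13, 22} — a naked pair. Remove those values from t₅, t₇.
So 7 goes to t₇.

t₇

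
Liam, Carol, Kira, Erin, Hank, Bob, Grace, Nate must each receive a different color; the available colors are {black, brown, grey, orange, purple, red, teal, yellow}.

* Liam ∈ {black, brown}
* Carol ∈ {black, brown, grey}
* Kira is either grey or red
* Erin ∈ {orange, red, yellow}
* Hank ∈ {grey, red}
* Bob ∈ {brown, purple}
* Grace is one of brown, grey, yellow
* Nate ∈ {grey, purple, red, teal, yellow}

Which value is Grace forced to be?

yellow

Among the 8 variables, orange fits only Erin (and all 8 values in {black, brown, grey, orange, purple, red, teal, yellow} must be used), so Erin = orange.
The 7 still-open variables together cover exactly {black, brown, grey, purple, red, teal, yellow} — 7 values for 7 variables — and teal appears only in Nate's list, so Nate = teal.
The 6 still-open variables together cover exactly {black, brown, grey, purple, red, yellow} — 6 values for 6 variables — and purple appears only in Bob's list, so Bob = purple.
The 5 still-open variables draw from only 5 values {black, brown, grey, red, yellow}, so each is used; only Grace can be yellow, hence Grace = yellow.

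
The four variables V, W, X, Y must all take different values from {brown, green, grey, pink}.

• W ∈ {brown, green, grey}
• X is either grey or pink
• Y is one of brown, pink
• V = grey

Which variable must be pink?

X

V must be grey (only option left). Strike grey from W, X.
So pink goes to X.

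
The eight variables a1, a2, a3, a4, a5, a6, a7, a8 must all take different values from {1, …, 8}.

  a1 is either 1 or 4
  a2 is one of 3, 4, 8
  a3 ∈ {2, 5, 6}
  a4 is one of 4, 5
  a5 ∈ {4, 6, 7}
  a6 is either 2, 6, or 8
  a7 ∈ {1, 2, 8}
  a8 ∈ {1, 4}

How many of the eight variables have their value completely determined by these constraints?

3

The 8 variables together cover exactly {1, 2, 3, 4, 5, 6, 7, 8} — 8 values for 8 variables — and 3 appears only in a2's list, so a2 = 3.
Among the 7 still-open variables, 7 fits only a5 (and all 7 values in {1, 2, 4, 5, 6, 7, 8} must be used), so a5 = 7.
a1 and a8 share exactly the 2 values {1, 4}; by pigeonhole those values go to them, so strike 1, 4 from a4, a7.
That leaves a4 = 5. So a3 can't be 5.
Determined: a2=3, a4=5, a5=7. The other variables each still have more than one consistent value. That makes 3.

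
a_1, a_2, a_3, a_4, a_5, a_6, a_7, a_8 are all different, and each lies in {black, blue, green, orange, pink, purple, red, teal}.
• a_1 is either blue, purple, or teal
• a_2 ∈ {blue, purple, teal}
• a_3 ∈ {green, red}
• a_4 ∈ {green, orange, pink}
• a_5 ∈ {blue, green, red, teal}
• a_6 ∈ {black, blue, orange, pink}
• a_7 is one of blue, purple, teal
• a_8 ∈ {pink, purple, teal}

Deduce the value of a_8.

The 8 variables draw from only 8 values {black, blue, green, orange, pink, purple, red, teal}, so each is used; only a_6 can be black, hence a_6 = black.
The 7 still-open variables together cover exactly {blue, green, orange, pink, purple, red, teal} — 7 values for 7 variables — and orange appears only in a_4's list, so a_4 = orange.
The 6 still-open variables together cover exactly {blue, green, pink, purple, red, teal} — 6 values for 6 variables — and pink appears only in a_8's list, so a_8 = pink.

pink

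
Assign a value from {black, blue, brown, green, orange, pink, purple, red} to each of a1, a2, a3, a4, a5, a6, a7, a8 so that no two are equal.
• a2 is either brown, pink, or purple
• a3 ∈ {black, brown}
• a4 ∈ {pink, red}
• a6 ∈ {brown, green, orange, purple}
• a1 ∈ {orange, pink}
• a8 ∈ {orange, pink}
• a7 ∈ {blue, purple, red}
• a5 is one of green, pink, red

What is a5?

green

The 8 variables together cover exactly {black, blue, brown, green, orange, pink, purple, red} — 8 values for 8 variables — and black appears only in a3's list, so a3 = black.
Among the 7 still-open variables, blue fits only a7 (and all 7 values in {blue, brown, green, orange, pink, purple, red} must be used), so a7 = blue.
a1 and a8 between them cover only {orange, pink} — a naked pair. Remove those values from a2, a4, a5, a6.
a4's domain is down to {red}, so a4 = red. Eliminate red elsewhere: a5.
So a5 = green.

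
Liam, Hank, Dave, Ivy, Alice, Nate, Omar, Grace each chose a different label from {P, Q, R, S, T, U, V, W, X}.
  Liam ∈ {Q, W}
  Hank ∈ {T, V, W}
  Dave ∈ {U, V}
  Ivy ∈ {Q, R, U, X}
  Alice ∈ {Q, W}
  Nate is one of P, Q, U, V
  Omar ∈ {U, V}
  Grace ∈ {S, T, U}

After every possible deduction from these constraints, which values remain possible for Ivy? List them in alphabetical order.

The 2 variables Liam and Alice are confined to {Q, W}, which locks those values in; drop them from Hank, Ivy, Nate.
The 2 variables Dave and Omar are confined to {U, V}, which locks those values in; drop them from Hank, Ivy, Nate, Grace.
Hank's domain is down to {T}, so Hank = T. So Grace can't be T.
That leaves Nate = P.
Grace has just one choice, so Grace = S.
No further eliminations apply; Ivy can still be any of R, X.

R, X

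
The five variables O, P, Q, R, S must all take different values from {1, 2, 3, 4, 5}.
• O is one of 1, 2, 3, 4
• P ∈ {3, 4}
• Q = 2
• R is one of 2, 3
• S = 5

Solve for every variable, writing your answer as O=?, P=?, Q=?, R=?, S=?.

O=1, P=4, Q=2, R=3, S=5

Q must be 2 (only option left). So O, R can't be 2.
That leaves R = 3. Strike 3 from O, P.
S's domain is down to {5}, so S = 5.
P must be 4 (only option left). Remove 4 from O.
O's domain is down to {1}, so O = 1.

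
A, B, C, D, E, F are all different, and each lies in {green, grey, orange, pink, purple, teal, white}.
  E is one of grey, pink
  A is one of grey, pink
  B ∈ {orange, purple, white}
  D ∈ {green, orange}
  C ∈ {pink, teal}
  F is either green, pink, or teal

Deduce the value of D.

A and E between them cover only {grey, pink} — a naked pair. Remove those values from C, F.
C has just one choice, so C = teal. Remove teal from F.
That leaves F = green. So D can't be green.
So D = orange.

orange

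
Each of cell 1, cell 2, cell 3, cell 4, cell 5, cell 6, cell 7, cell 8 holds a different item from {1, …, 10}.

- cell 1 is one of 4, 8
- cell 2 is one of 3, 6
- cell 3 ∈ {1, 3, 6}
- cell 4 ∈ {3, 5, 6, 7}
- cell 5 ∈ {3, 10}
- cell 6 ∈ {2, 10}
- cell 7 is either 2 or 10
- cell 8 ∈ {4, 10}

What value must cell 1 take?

cell 6 and cell 7 between them cover only {2, 10} — a naked pair. Remove those values from cell 5, cell 8.
cell 5 must be 3 (only option left). Remove 3 from cell 2, cell 3, cell 4.
cell 8 has just one choice, so cell 8 = 4. Eliminate 4 elsewhere: cell 1.
So cell 1 = 8.

8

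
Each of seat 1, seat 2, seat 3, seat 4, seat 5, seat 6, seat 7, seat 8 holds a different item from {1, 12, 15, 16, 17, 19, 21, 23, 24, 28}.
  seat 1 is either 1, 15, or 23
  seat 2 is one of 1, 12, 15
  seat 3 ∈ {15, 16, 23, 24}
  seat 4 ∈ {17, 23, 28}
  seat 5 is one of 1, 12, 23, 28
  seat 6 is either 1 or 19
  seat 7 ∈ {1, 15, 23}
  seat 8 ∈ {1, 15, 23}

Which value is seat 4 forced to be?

17

seat 1, seat 7, seat 8 between them cover only {1, 15, 23} — a naked triple. Remove those values from seat 2, seat 3, seat 4, seat 5, seat 6.
seat 2 must be 12 (only option left). Strike 12 from seat 5.
seat 5 has just one choice, so seat 5 = 28. So seat 4 can't be 28.
So seat 4 = 17.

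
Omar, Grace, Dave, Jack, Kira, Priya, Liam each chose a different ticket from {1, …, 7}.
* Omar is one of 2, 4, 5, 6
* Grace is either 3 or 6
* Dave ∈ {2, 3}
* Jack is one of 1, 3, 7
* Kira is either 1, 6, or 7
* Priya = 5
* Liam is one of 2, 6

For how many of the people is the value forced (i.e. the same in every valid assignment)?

Priya has just one choice, so Priya = 5. So Omar can't be 5.
Among the 6 still-open variables, 4 fits only Omar (and all 6 values in {1, 2, 3, 4, 6, 7} must be used), so Omar = 4.
Grace, Dave, Liam share exactly the 3 values {2, 3, 6}; by pigeonhole those values go to them, so strike 2, 3, 6 from Jack, Kira.
Determined: Omar=4, Priya=5. The other people each still have more than one consistent value. That makes 2.

2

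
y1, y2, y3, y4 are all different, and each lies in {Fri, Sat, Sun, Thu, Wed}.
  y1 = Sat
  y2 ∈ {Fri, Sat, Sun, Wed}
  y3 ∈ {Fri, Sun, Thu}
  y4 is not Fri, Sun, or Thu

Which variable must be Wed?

y1's domain is down to {Sat}, so y1 = Sat. Remove Sat from y2, y4.
So Wed goes to y4.

y4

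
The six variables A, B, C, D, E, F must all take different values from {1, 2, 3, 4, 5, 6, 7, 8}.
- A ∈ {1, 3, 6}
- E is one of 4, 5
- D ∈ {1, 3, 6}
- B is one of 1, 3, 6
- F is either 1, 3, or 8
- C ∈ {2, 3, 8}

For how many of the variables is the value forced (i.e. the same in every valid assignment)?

The 3 variables A, B, D are confined to {1, 3, 6}, which locks those values in; drop them from C, F.
That leaves F = 8. Eliminate 8 elsewhere: C.
That leaves C = 2.
Determined: C=2, F=8. The other variables each still have more than one consistent value. That makes 2.

2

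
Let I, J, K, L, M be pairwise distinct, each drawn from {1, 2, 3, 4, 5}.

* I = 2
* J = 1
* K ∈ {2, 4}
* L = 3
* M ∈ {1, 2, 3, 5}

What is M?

5

I has just one choice, so I = 2. Strike 2 from K, M.
J has just one choice, so J = 1. So M can't be 1.
K must be 4 (only option left).
L's domain is down to {3}, so L = 3. Strike 3 from M.
So M = 5.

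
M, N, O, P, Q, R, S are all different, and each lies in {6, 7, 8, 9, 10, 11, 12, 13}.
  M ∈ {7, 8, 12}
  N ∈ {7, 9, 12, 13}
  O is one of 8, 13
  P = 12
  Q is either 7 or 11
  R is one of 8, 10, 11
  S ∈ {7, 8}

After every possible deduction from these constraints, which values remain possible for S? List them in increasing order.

P must be 12 (only option left). Remove 12 from M, N.
Among the 6 still-open variables, 9 fits only N (and all 6 values in {7, 8, 9, 10, 11, 13} must be used), so N = 9.
The 5 still-open variables together cover exactly {7, 8, 10, 11, 13} — 5 values for 5 variables — and 10 appears only in R's list, so R = 10.
The 4 still-open variables draw from only 4 values {7, 8, 11, 13}, so each is used; only Q can be 11, hence Q = 11.
The 3 still-open variables draw from only 3 values {7, 8, 13}, so each is used; only O can be 13, hence O = 13.
No further eliminations apply; S can still be any of 7, 8.

7, 8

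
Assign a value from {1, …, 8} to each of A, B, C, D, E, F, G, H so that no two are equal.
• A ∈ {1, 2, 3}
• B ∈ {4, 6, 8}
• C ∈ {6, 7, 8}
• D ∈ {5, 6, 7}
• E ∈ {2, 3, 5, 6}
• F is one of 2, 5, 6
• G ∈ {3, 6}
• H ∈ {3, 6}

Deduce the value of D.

The 8 variables draw from only 8 values {1, 2, 3, 4, 5, 6, 7, 8}, so each is used; only A can be 1, hence A = 1.
Among the 7 still-open variables, 4 fits only B (and all 7 values in {2, 3, 4, 5, 6, 7, 8} must be used), so B = 4.
The 6 still-open variables together cover exactly {2, 3, 5, 6, 7, 8} — 6 values for 6 variables — and 8 appears only in C's list, so C = 8.
The 5 still-open variables draw from only 5 values {2, 3, 5, 6, 7}, so each is used; only D can be 7, hence D = 7.

7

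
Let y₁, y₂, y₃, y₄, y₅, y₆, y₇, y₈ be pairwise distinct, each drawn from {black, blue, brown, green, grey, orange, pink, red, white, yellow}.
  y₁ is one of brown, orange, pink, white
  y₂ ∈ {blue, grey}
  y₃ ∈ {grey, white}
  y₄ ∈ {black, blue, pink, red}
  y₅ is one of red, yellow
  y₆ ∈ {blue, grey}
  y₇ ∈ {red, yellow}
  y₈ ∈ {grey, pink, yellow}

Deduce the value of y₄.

y₂ and y₆ share exactly the 2 values {blue, grey}; by pigeonhole those values go to them, so strike blue, grey from y₃, y₄, y₈.
That leaves y₃ = white. So y₁ can't be white.
The 2 variables y₅ and y₇ are confined to {red, yellow}, which locks those values in; drop them from y₄, y₈.
That leaves y₈ = pink. So y₁, y₄ can't be pink.
So y₄ = black.

black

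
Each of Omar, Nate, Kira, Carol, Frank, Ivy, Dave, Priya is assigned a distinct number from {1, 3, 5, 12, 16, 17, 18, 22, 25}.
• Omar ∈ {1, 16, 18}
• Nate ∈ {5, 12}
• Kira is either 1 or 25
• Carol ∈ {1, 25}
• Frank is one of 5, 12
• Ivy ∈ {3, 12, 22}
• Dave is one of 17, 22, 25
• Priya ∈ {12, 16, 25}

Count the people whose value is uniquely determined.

2

The 2 variables Nate and Frank are confined to {5, 12}, which locks those values in; drop them from Ivy, Priya.
Kira and Carol between them cover only {1, 25} — a naked pair. Remove those values from Omar, Dave, Priya.
That leaves Priya = 16. Strike 16 from Omar.
Omar must be 18 (only option left).
Determined: Omar=18, Priya=16. The other people each still have more than one consistent value. That makes 2.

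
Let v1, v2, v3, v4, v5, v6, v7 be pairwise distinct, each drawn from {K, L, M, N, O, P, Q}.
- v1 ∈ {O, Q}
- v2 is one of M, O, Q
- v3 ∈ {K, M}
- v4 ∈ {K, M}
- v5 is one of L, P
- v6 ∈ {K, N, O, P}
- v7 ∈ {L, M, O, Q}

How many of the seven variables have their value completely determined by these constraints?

The 7 variables draw from only 7 values {K, L, M, N, O, P, Q}, so each is used; only v6 can be N, hence v6 = N.
Among the 6 still-open variables, P fits only v5 (and all 6 values in {K, L, M, O, P, Q} must be used), so v5 = P.
Among the 5 still-open variables, L fits only v7 (and all 5 values in {K, L, M, O, Q} must be used), so v7 = L.
The 2 variables v3 and v4 are confined to {K, M}, which locks those values in; drop them from v2.
Determined: v5=P, v6=N, v7=L. The other variables each still have more than one consistent value. That makes 3.

3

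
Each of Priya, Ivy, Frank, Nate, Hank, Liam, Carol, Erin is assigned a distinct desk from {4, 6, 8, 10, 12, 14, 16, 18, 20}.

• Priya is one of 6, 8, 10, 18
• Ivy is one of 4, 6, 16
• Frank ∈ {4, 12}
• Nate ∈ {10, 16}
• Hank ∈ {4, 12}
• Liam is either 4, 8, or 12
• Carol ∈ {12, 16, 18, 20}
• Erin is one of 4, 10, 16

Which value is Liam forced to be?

The 8 variables together cover exactly {4, 6, 8, 10, 12, 16, 18, 20} — 8 values for 8 variables — and 20 appears only in Carol's list, so Carol = 20.
The 7 still-open variables draw from only 7 values {4, 6, 8, 10, 12, 16, 18}, so each is used; only Priya can be 18, hence Priya = 18.
The 6 still-open variables together cover exactly {4, 6, 8, 10, 12, 16} — 6 values for 6 variables — and 6 appears only in Ivy's list, so Ivy = 6.
The 5 still-open variables draw from only 5 values {4, 8, 10, 12, 16}, so each is used; only Liam can be 8, hence Liam = 8.

8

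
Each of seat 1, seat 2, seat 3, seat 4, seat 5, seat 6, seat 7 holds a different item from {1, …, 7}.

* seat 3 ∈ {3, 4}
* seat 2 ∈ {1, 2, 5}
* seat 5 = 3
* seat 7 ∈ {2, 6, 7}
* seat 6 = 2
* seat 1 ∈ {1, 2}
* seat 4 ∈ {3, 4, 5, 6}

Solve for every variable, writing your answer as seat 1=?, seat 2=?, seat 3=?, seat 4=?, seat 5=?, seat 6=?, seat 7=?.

seat 1=1, seat 2=5, seat 3=4, seat 4=6, seat 5=3, seat 6=2, seat 7=7

seat 5 must be 3 (only option left). So seat 3, seat 4 can't be 3.
seat 6's domain is down to {2}, so seat 6 = 2. So seat 1, seat 2, seat 7 can't be 2.
That leaves seat 1 = 1. Eliminate 1 elsewhere: seat 2.
That leaves seat 2 = 5. So seat 4 can't be 5.
seat 3 has just one choice, so seat 3 = 4. Remove 4 from seat 4.
seat 4's domain is down to {6}, so seat 4 = 6. Remove 6 from seat 7.
seat 7 has just one choice, so seat 7 = 7.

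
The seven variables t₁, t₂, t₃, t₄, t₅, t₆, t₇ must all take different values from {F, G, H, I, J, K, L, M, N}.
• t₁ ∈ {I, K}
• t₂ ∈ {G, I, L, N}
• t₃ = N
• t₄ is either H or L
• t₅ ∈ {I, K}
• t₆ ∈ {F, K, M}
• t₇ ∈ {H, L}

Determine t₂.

G

t₃'s domain is down to {N}, so t₃ = N. Eliminate N elsewhere: t₂.
The 2 variables t₁ and t₅ are confined to {I, K}, which locks those values in; drop them from t₂, t₆.
The 2 variables t₄ and t₇ are confined to {H, L}, which locks those values in; drop them from t₂.
So t₂ = G.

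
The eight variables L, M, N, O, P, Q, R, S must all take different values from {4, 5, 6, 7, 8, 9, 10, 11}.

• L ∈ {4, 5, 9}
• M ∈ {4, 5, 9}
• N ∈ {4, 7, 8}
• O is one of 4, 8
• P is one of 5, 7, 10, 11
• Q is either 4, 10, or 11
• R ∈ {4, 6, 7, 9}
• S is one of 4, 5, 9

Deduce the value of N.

7

The 8 variables together cover exactly {4, 5, 6, 7, 8, 9, 10, 11} — 8 values for 8 variables — and 6 appears only in R's list, so R = 6.
L, M, S share exactly the 3 values {4, 5, 9}; by pigeonhole those values go to them, so strike 4, 5, 9 from N, O, P, Q.
That leaves O = 8. So N can't be 8.
So N = 7.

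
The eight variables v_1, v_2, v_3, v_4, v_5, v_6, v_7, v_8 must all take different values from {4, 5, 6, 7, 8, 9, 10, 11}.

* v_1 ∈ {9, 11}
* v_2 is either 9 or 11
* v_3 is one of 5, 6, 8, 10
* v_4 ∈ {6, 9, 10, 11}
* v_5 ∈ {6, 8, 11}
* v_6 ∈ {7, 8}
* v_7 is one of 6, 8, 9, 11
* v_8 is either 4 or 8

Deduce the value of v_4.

The 8 variables together cover exactly {4, 5, 6, 7, 8, 9, 10, 11} — 8 values for 8 variables — and 4 appears only in v_8's list, so v_8 = 4.
The 7 still-open variables together cover exactly {5, 6, 7, 8, 9, 10, 11} — 7 values for 7 variables — and 5 appears only in v_3's list, so v_3 = 5.
The 6 still-open variables draw from only 6 values {6, 7, 8, 9, 10, 11}, so each is used; only v_6 can be 7, hence v_6 = 7.
The 5 still-open variables draw from only 5 values {6, 8, 9, 10, 11}, so each is used; only v_4 can be 10, hence v_4 = 10.

10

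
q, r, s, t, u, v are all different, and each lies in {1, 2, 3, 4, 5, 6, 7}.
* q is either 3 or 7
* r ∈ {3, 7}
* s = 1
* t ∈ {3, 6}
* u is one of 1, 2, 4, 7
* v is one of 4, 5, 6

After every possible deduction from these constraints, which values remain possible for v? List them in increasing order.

s has just one choice, so s = 1. So u can't be 1.
q and r share exactly the 2 values {3, 7}; by pigeonhole those values go to them, so strike 3, 7 from t, u.
t has just one choice, so t = 6. Remove 6 from v.
No further eliminations apply; v can still be any of 4, 5.

4, 5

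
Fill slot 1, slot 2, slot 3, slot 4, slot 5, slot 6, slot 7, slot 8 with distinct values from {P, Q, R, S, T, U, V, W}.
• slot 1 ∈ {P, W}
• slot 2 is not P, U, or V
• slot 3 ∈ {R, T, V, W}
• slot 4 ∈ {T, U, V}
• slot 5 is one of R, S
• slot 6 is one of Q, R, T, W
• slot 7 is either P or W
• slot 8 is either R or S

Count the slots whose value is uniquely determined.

2

Among the 8 variables, U fits only slot 4 (and all 8 values in {P, Q, R, S, T, U, V, W} must be used), so slot 4 = U.
The 7 still-open variables draw from only 7 values {P, Q, R, S, T, V, W}, so each is used; only slot 3 can be V, hence slot 3 = V.
slot 1 and slot 7 share exactly the 2 values {P, W}; by pigeonhole those values go to them, so strike P, W from slot 2, slot 6.
The 2 variables slot 5 and slot 8 are confined to {R, S}, which locks those values in; drop them from slot 2, slot 6.
Determined: slot 3=V, slot 4=U. The other slots each still have more than one consistent value. That makes 2.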